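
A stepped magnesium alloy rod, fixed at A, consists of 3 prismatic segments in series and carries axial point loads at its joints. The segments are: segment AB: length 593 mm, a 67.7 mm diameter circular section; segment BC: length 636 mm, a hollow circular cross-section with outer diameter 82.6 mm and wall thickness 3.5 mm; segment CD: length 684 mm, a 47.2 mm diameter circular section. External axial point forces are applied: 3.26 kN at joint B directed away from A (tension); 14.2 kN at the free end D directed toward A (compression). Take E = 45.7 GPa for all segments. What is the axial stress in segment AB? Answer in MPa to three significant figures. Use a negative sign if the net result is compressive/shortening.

Internal axial forces (sectioning from the free end, tension +): N_CD = -14.2 kN, N_BC = -14.2 kN, N_AB = -10.94 kN.
A_AB = 3600 mm².
σ_AB = N_AB/A_AB = -10940/3600 = -3.039 MPa.

-3.04 MPa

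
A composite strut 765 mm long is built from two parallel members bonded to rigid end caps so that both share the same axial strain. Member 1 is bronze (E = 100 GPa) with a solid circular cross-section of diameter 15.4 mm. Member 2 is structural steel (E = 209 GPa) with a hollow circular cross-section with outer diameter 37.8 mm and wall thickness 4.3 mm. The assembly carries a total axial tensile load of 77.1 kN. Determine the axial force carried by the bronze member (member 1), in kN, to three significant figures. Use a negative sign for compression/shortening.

12.7 kN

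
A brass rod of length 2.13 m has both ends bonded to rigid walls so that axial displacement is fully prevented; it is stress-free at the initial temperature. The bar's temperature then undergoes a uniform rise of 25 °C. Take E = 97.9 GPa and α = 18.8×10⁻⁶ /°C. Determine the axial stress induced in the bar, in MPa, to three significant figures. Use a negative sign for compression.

Free thermal expansion αLΔT = 18.8e-6 · 2130 · 25 = 1.001 mm.
The walls impose strain ε = −(1.001)/2130 = -4.7000e-04; σ = Eε = 97900 · -4.7000e-04 = -46.01 MPa.

-46.0 MPa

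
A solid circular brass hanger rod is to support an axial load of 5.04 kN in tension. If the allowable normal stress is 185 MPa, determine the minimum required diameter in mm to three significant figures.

Required area A ≥ P/σ_allow = 5040/185 = 27.24 mm².
For a solid circular section, d ≥ √(4A/π) = 5.89 mm.

5.89 mm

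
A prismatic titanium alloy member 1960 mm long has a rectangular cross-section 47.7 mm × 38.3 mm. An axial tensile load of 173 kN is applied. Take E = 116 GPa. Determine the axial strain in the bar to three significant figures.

8.16e-04

A = 1827 mm².
σ = N/A = 94.7 MPa; ε = σ/E = 94.7/116000 = 8.163e-04.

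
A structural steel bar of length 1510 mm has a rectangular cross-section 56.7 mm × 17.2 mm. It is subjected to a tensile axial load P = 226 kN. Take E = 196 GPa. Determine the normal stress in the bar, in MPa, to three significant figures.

232 MPa

A = 975.2 mm².
σ = N/A = 226000/975.2 = 231.7 MPa.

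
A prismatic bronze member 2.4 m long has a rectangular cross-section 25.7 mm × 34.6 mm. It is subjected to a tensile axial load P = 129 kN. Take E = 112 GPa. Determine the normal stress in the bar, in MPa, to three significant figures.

145 MPa

A = 889.2 mm².
σ = N/A = 129000/889.2 = 145.1 MPa.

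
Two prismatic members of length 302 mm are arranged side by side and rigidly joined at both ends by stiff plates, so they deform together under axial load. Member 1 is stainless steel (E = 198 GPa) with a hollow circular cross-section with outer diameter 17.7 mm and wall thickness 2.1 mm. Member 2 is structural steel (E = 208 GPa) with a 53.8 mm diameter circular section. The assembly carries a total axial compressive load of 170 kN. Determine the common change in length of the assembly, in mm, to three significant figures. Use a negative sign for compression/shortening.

A_1 = 102.9 mm².
A_2 = 2273 mm².
Equal strain + equilibrium ⇒ each member carries load in proportion to AE: A₁E₁ = 20380000 N, A₂E₂ = 472800000 N, ΣAE = 493200000 N.
δ = PL/ΣAE = -170000·302/493200000 = -0.1041 mm.

-0.104 mm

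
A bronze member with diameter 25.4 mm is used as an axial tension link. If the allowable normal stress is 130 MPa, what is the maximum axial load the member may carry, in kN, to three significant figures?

A = 506.7 mm².
P_max = σ_allow · A = 130 · 506.7 = 65870 N = 65.87 kN.

65.9 kN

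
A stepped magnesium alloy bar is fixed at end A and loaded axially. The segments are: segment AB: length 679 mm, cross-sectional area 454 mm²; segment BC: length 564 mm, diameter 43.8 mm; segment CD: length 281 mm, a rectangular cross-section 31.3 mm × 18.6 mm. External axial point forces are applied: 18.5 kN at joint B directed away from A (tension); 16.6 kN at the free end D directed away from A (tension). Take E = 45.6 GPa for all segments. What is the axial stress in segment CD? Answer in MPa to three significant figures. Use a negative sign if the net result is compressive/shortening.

28.5 MPa

Internal axial forces (sectioning from the free end, tension +): N_CD = 16.6 kN, N_BC = 16.6 kN, N_AB = 35.1 kN.
A_CD = 582.2 mm².
σ_CD = N_CD/A_CD = 16600/582.2 = 28.51 MPa.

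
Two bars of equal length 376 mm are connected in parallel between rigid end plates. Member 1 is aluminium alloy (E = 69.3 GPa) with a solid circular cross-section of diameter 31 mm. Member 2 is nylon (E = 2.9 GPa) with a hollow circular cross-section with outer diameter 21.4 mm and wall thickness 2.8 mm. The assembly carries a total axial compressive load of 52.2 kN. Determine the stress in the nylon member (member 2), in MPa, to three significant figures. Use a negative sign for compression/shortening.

-2.87 MPa

A_1 = 754.8 mm².
A_2 = 163.6 mm².
Equal strain + equilibrium ⇒ each member carries load in proportion to AE: A₁E₁ = 52310000 N, A₂E₂ = 474500 N, ΣAE = 52780000 N.
σ₂ = P·E₂/ΣAE = -52200·2900/52780000 = -2.868 MPa.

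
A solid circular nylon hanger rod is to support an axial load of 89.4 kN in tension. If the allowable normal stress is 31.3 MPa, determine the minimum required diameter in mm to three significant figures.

60.3 mm

Required area A ≥ P/σ_allow = 89400/31.3 = 2856 mm².
For a solid circular section, d ≥ √(4A/π) = 60.3 mm.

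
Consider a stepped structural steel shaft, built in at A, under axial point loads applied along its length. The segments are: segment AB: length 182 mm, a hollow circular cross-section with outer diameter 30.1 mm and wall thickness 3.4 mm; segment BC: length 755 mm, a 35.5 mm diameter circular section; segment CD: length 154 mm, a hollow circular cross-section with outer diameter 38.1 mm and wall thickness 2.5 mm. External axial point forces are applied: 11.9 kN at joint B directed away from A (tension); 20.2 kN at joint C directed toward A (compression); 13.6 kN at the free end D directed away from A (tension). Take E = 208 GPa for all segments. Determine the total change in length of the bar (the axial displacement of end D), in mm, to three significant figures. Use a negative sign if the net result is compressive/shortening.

0.0281 mm

Internal axial forces (sectioning from the free end, tension +): N_CD = 13.6 kN, N_BC = -6.6 kN, N_AB = 5.3 kN.
A_AB = 285.2 mm².
A_BC = 989.8 mm².
A_CD = 279.6 mm².
δ_AB = 5300·182/(285.2·208000) = 0.01626 mm
δ_BC = -6600·755/(989.8·208000) = -0.0242 mm
δ_CD = 13600·154/(279.6·208000) = 0.03601 mm
δ = Σδ_i = 0.02807 mm.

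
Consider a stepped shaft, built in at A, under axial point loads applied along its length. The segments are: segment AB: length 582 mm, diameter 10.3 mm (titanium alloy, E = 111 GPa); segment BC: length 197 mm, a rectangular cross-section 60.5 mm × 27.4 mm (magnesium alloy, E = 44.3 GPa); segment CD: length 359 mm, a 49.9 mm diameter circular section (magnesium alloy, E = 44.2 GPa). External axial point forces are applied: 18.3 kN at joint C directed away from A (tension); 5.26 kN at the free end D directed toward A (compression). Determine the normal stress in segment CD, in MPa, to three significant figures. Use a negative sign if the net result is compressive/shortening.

-2.69 MPa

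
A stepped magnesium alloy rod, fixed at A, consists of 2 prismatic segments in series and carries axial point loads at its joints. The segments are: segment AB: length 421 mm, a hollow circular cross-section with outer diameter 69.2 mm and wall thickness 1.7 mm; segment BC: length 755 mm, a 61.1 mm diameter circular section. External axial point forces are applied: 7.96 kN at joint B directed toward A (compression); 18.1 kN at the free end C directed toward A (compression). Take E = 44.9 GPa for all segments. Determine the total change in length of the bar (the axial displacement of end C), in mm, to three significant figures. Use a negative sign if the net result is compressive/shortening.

-0.782 mm

Internal axial forces (sectioning from the free end, tension +): N_BC = -18.1 kN, N_AB = -26.06 kN.
A_AB = 360.5 mm².
A_BC = 2932 mm².
δ_AB = -26060·421/(360.5·44900) = -0.6778 mm
δ_BC = -18100·755/(2932·44900) = -0.1038 mm
δ = Σδ_i = -0.7816 mm.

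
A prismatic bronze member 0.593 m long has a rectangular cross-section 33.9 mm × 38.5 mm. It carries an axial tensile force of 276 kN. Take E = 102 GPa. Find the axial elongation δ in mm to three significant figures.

1.23 mm

A = 1305 mm².
δ_mech = NL/(AE) = 276000·593/(1305·102000) = 1.229 mm.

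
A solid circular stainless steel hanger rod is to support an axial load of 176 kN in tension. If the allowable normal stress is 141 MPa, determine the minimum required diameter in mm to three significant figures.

39.9 mm

Required area A ≥ P/σ_allow = 176000/141 = 1248 mm².
For a solid circular section, d ≥ √(4A/π) = 39.87 mm.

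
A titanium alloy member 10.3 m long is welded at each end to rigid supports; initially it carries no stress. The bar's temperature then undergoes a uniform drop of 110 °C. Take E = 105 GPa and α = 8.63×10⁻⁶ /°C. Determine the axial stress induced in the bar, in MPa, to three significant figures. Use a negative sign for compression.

99.7 MPa

Free thermal expansion αLΔT = 8.63e-6 · 10300 · -110 = -9.778 mm.
The walls impose strain ε = −(-9.778)/10300 = 9.4930e-04; σ = Eε = 105000 · 9.4930e-04 = 99.68 MPa.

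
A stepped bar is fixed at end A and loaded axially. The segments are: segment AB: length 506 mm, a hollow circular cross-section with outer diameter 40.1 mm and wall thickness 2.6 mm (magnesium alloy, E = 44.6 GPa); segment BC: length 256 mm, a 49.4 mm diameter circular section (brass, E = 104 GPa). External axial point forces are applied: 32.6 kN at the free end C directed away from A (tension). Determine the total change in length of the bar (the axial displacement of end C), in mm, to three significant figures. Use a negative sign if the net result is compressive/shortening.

1.25 mm

Internal axial forces (sectioning from the free end, tension +): N_BC = 32.6 kN, N_AB = 32.6 kN.
A_AB = 306.3 mm².
A_BC = 1917 mm².
δ_AB = 32600·506/(306.3·44600) = 1.207 mm
δ_BC = 32600·256/(1917·104000) = 0.04187 mm
δ = Σδ_i = 1.249 mm.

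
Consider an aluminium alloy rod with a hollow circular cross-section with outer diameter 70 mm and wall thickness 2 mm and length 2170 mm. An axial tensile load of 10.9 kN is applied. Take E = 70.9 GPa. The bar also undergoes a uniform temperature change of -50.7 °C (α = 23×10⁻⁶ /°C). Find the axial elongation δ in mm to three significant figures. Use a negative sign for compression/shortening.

A = 427.3 mm².
δ_mech = NL/(AE) = 10900·2170/(427.3·70900) = 0.7808 mm.
δ_thermal = αLΔT = 23e-6·2170·-50.7 = -2.53 mm.
δ = δ_mech + δ_thermal = -1.75 mm.

-1.75 mm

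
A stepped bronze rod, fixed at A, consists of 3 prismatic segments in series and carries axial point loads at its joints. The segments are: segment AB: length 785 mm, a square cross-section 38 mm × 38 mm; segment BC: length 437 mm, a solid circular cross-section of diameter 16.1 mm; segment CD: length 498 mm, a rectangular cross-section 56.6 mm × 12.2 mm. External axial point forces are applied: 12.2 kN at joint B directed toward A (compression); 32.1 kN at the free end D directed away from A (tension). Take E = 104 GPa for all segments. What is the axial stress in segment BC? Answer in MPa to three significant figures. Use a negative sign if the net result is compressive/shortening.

Internal axial forces (sectioning from the free end, tension +): N_CD = 32.1 kN, N_BC = 32.1 kN, N_AB = 19.9 kN.
A_BC = 203.6 mm².
σ_BC = N_BC/A_BC = 32100/203.6 = 157.7 MPa.

158 MPa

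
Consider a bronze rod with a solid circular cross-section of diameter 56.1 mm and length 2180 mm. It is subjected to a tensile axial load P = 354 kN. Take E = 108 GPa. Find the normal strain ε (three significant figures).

A = 2472 mm².
σ = N/A = 143.2 MPa; ε = σ/E = 143.2/108000 = 1.326e-03.

0.00133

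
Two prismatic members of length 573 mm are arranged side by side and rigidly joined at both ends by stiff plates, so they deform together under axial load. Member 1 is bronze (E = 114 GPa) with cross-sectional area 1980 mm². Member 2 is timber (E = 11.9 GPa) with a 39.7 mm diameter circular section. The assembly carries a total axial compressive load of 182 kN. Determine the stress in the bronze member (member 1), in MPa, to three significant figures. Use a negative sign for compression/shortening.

A_2 = 1238 mm².
Equal strain + equilibrium ⇒ each member carries load in proportion to AE: A₁E₁ = 225700000 N, A₂E₂ = 14730000 N, ΣAE = 240500000 N.
σ₁ = P·E₁/ΣAE = -182000·114000/240500000 = -86.29 MPa.

-86.3 MPa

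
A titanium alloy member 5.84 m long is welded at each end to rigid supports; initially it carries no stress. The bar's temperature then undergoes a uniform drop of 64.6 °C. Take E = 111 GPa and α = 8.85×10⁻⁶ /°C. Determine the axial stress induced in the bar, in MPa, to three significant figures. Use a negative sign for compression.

63.5 MPa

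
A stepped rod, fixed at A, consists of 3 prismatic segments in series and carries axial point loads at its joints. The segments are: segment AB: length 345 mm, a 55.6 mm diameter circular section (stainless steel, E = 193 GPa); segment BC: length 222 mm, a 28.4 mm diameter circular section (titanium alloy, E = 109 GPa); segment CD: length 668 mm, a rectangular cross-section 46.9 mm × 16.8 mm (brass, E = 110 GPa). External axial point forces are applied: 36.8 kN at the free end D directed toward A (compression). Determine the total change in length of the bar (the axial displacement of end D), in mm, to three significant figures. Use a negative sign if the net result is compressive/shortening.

-0.429 mm

Internal axial forces (sectioning from the free end, tension +): N_CD = -36.8 kN, N_BC = -36.8 kN, N_AB = -36.8 kN.
A_AB = 2428 mm².
A_BC = 633.5 mm².
A_CD = 787.9 mm².
δ_AB = -36800·345/(2428·193000) = -0.02709 mm
δ_BC = -36800·222/(633.5·109000) = -0.1183 mm
δ_CD = -36800·668/(787.9·110000) = -0.2836 mm
δ = Σδ_i = -0.429 mm.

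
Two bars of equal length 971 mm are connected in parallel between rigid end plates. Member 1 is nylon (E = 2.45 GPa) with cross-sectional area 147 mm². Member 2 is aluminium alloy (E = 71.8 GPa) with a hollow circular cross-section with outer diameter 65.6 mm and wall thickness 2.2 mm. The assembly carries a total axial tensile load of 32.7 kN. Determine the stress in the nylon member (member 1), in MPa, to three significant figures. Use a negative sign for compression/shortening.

2.52 MPa

A_2 = 438.2 mm².
Equal strain + equilibrium ⇒ each member carries load in proportion to AE: A₁E₁ = 360200 N, A₂E₂ = 31460000 N, ΣAE = 31820000 N.
σ₁ = P·E₁/ΣAE = 32700·2450/31820000 = 2.518 MPa.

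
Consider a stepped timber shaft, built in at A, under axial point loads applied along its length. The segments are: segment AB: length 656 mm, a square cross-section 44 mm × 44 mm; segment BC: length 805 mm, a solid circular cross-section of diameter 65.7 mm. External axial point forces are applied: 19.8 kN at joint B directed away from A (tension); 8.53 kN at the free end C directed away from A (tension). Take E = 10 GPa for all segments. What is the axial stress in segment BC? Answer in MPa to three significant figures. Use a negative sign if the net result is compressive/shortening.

Internal axial forces (sectioning from the free end, tension +): N_BC = 8.53 kN, N_AB = 28.33 kN.
A_BC = 3390 mm².
σ_BC = N_BC/A_BC = 8530/3390 = 2.516 MPa.

2.52 MPa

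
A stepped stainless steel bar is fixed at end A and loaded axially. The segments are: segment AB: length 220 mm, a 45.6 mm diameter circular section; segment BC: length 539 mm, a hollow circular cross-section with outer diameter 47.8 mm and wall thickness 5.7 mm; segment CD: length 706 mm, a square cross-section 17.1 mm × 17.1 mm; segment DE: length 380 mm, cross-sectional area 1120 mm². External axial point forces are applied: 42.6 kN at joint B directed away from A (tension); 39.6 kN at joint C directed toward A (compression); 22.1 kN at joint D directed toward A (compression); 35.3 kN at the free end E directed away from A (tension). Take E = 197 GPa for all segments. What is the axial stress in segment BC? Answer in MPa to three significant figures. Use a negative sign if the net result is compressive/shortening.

Internal axial forces (sectioning from the free end, tension +): N_DE = 35.3 kN, N_CD = 13.2 kN, N_BC = -26.4 kN, N_AB = 16.2 kN.
A_BC = 753.9 mm².
σ_BC = N_BC/A_BC = -26400/753.9 = -35.02 MPa.

-35.0 MPa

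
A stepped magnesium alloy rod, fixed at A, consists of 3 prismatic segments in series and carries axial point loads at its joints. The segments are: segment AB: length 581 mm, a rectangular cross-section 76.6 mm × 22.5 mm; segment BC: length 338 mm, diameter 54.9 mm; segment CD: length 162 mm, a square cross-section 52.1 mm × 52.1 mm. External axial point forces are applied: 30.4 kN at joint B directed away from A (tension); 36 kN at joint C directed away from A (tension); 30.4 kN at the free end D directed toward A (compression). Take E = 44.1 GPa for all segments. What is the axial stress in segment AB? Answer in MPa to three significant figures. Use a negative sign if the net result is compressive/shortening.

Internal axial forces (sectioning from the free end, tension +): N_CD = -30.4 kN, N_BC = 5.6 kN, N_AB = 36 kN.
A_AB = 1723 mm².
σ_AB = N_AB/A_AB = 36000/1723 = 20.89 MPa.

20.9 MPa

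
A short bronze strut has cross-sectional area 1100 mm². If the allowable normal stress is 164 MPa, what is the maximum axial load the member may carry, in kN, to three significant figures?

P_max = σ_allow · A = 164 · 1100 = 180400 N = 180.4 kN.

180 kN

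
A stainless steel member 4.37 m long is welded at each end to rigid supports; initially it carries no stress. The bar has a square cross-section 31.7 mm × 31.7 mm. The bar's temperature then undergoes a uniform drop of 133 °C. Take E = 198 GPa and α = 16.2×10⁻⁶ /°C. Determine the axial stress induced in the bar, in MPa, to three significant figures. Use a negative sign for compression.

427 MPa

Free thermal expansion αLΔT = 16.2e-6 · 4370 · -133 = -9.416 mm.
The walls impose strain ε = −(-9.416)/4370 = 2.1546e-03; σ = Eε = 198000 · 2.1546e-03 = 426.6 MPa.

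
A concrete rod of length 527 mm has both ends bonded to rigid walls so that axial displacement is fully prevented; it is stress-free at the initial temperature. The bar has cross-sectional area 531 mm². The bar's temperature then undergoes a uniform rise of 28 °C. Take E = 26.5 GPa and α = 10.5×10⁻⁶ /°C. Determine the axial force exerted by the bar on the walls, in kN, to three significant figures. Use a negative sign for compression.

-4.14 kN

Free thermal expansion αLΔT = 10.5e-6 · 527 · 28 = 0.1549 mm.
The walls impose strain ε = −(0.1549)/527 = -2.9400e-04; σ = Eε = 26500 · -2.9400e-04 = -7.791 MPa.
Wall reaction R = σ·A = -7.791·531 = -4137 N = -4.137 kN.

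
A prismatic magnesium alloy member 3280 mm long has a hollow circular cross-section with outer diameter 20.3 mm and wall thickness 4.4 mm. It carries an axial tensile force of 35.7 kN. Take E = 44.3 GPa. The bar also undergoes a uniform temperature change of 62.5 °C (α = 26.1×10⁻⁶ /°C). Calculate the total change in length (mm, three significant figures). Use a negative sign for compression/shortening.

A = 219.8 mm².
δ_mech = NL/(AE) = 35700·3280/(219.8·44300) = 12.03 mm.
δ_thermal = αLΔT = 26.1e-6·3280·62.5 = 5.351 mm.
δ = δ_mech + δ_thermal = 17.38 mm.

17.4 mm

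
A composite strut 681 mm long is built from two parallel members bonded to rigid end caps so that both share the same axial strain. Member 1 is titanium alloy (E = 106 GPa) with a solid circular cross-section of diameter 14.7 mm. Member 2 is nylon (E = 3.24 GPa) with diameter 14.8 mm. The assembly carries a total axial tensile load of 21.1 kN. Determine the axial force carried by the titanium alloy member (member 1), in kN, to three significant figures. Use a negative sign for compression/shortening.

20.5 kN

A_1 = 169.7 mm².
A_2 = 172 mm².
Equal strain + equilibrium ⇒ each member carries load in proportion to AE: A₁E₁ = 17990000 N, A₂E₂ = 557400 N, ΣAE = 18550000 N.
F₁ = P·A₁E₁/ΣAE = 21100·17990000/18550000 = 20470 N.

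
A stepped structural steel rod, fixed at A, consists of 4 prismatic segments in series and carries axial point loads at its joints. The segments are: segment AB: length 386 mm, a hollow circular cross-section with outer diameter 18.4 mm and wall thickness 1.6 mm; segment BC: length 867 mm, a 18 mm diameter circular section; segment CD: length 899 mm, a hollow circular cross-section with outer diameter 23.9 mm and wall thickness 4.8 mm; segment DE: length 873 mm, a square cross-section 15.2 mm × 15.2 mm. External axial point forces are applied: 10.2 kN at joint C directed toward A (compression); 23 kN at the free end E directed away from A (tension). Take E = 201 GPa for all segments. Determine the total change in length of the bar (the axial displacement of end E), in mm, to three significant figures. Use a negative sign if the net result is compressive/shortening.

1.30 mm

Internal axial forces (sectioning from the free end, tension +): N_DE = 23 kN, N_CD = 23 kN, N_BC = 12.8 kN, N_AB = 12.8 kN.
A_AB = 84.45 mm².
A_BC = 254.5 mm².
A_CD = 288 mm².
A_DE = 231 mm².
δ_AB = 12800·386/(84.45·201000) = 0.2911 mm
δ_BC = 12800·867/(254.5·201000) = 0.217 mm
δ_CD = 23000·899/(288·201000) = 0.3572 mm
δ_DE = 23000·873/(231·201000) = 0.4324 mm
δ = Σδ_i = 1.298 mm.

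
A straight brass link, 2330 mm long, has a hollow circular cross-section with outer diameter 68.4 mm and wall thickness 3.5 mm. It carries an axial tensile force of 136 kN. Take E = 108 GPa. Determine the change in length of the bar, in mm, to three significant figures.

A = 713.6 mm².
δ_mech = NL/(AE) = 136000·2330/(713.6·108000) = 4.112 mm.

4.11 mm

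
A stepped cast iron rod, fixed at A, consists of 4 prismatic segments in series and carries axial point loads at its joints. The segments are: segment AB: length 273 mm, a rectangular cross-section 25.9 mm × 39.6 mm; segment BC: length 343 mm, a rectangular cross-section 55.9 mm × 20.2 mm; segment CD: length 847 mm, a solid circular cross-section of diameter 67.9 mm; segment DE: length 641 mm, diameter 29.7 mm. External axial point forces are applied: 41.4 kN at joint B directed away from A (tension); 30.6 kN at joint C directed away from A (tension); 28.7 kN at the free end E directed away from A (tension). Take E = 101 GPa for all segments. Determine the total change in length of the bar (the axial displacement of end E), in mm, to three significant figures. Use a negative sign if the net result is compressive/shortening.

0.773 mm

Internal axial forces (sectioning from the free end, tension +): N_DE = 28.7 kN, N_CD = 28.7 kN, N_BC = 59.3 kN, N_AB = 100.7 kN.
A_AB = 1026 mm².
A_BC = 1129 mm².
A_CD = 3621 mm².
A_DE = 692.8 mm².
δ_AB = 100700·273/(1026·101000) = 0.2654 mm
δ_BC = 59300·343/(1129·101000) = 0.1783 mm
δ_CD = 28700·847/(3621·101000) = 0.06647 mm
δ_DE = 28700·641/(692.8·101000) = 0.2629 mm
δ = Σδ_i = 0.7731 mm.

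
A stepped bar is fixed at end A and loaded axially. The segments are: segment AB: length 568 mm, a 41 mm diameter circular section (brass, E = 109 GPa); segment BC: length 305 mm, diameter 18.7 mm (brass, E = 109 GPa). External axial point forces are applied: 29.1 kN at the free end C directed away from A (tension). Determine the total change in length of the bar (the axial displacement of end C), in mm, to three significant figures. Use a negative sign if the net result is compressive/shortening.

0.411 mm

Internal axial forces (sectioning from the free end, tension +): N_BC = 29.1 kN, N_AB = 29.1 kN.
A_AB = 1320 mm².
A_BC = 274.6 mm².
δ_AB = 29100·568/(1320·109000) = 0.1149 mm
δ_BC = 29100·305/(274.6·109000) = 0.2965 mm
δ = Σδ_i = 0.4113 mm.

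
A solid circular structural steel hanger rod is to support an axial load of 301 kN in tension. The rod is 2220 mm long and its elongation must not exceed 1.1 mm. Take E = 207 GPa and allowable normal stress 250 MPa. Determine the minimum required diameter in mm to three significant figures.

Required area A ≥ P/σ_allow = 301000/250 = 1204 mm².
For a solid circular section, d ≥ √(4A/π) = 39.15 mm.
Elongation limit: A ≥ PL/(Eδ_allow) = 301000·2220/(207000·1.1) = 2935 mm² ⇒ d ≥ 61.13 mm.
The elongation limit governs.

61.1 mm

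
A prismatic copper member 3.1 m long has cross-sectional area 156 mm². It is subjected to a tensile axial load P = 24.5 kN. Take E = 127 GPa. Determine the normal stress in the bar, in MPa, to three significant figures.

σ = N/A = 24500/156 = 157.1 MPa.

157 MPa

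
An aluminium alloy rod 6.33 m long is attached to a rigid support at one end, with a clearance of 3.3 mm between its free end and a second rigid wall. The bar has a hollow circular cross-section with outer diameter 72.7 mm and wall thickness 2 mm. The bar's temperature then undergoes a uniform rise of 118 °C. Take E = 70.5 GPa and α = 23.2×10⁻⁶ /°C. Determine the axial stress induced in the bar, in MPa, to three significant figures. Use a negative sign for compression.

-156 MPa

Free thermal expansion αLΔT = 23.2e-6 · 6330 · 118 = 17.33 mm.
The walls engage after the gap closes; constrained expansion = 17.33 − 3.3 = 14.03 mm.
The walls impose strain ε = −(14.03)/6330 = -2.2163e-03; σ = Eε = 70500 · -2.2163e-03 = -156.2 MPa.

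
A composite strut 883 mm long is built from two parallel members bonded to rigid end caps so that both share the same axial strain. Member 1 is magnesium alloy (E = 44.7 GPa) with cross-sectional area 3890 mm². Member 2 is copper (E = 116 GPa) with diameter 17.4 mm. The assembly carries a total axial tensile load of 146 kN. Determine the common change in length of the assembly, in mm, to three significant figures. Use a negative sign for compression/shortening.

0.640 mm

A_2 = 237.8 mm².
Equal strain + equilibrium ⇒ each member carries load in proportion to AE: A₁E₁ = 173900000 N, A₂E₂ = 27580000 N, ΣAE = 201500000 N.
δ = PL/ΣAE = 146000·883/201500000 = 0.6399 mm.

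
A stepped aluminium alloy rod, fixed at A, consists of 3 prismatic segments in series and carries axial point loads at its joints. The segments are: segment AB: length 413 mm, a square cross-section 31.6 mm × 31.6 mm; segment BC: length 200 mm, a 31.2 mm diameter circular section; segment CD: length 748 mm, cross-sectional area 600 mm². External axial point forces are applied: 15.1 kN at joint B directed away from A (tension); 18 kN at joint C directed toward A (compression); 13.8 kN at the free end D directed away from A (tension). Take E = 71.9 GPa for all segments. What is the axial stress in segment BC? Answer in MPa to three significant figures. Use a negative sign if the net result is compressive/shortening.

-5.49 MPa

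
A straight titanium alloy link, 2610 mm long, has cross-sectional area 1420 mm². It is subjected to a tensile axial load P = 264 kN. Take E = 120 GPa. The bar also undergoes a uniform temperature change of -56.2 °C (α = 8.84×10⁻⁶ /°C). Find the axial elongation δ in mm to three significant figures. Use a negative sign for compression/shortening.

2.75 mm

δ_mech = NL/(AE) = 264000·2610/(1420·120000) = 4.044 mm.
δ_thermal = αLΔT = 8.84e-6·2610·-56.2 = -1.297 mm.
δ = δ_mech + δ_thermal = 2.747 mm.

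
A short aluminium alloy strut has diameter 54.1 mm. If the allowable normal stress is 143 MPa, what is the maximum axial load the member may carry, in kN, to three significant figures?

329 kN

A = 2299 mm².
P_max = σ_allow · A = 143 · 2299 = 328700 N = 328.7 kN.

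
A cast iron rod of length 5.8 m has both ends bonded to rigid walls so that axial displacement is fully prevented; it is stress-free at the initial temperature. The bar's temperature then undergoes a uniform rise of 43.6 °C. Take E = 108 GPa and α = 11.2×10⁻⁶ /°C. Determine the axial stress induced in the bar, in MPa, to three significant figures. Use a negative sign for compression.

Free thermal expansion αLΔT = 11.2e-6 · 5800 · 43.6 = 2.832 mm.
The walls impose strain ε = −(2.832)/5800 = -4.8832e-04; σ = Eε = 108000 · -4.8832e-04 = -52.74 MPa.

-52.7 MPa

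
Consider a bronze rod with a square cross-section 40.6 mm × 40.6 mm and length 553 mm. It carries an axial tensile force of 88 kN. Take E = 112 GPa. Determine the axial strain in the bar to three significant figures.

4.77e-04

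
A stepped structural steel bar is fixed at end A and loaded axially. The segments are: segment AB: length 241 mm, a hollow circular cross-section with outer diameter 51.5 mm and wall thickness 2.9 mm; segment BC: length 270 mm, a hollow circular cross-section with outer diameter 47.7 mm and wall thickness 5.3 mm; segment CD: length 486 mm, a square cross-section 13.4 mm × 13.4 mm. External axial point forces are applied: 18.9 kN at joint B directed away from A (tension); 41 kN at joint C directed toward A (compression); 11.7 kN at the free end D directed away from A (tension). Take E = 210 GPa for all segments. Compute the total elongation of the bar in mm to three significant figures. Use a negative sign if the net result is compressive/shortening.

0.0705 mm

Internal axial forces (sectioning from the free end, tension +): N_CD = 11.7 kN, N_BC = -29.3 kN, N_AB = -10.4 kN.
A_AB = 442.8 mm².
A_BC = 706 mm².
A_CD = 179.6 mm².
δ_AB = -10400·241/(442.8·210000) = -0.02696 mm
δ_BC = -29300·270/(706·210000) = -0.05336 mm
δ_CD = 11700·486/(179.6·210000) = 0.1508 mm
δ = Σδ_i = 0.07048 mm.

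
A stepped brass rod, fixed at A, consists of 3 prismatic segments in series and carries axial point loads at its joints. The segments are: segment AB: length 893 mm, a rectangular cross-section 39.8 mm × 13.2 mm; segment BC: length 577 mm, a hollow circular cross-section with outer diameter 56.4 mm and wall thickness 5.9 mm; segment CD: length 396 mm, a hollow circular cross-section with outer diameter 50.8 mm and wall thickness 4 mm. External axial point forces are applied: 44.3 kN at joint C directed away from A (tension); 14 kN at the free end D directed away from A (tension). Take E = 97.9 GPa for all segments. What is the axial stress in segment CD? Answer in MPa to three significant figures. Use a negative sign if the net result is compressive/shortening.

Internal axial forces (sectioning from the free end, tension +): N_CD = 14 kN, N_BC = 58.3 kN, N_AB = 58.3 kN.
A_CD = 588.1 mm².
σ_CD = N_CD/A_CD = 14000/588.1 = 23.81 MPa.

23.8 MPa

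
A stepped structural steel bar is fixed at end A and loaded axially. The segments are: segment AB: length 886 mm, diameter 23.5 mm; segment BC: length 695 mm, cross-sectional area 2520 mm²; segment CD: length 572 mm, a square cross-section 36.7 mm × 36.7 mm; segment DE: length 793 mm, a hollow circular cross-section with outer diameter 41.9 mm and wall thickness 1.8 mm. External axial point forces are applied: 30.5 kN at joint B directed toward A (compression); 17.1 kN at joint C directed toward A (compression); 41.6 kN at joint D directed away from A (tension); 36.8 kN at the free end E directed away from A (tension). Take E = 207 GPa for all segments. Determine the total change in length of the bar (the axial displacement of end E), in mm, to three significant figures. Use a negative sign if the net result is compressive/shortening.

Internal axial forces (sectioning from the free end, tension +): N_DE = 36.8 kN, N_CD = 78.4 kN, N_BC = 61.3 kN, N_AB = 30.8 kN.
A_AB = 433.7 mm².
A_CD = 1347 mm².
A_DE = 226.8 mm².
δ_AB = 30800·886/(433.7·207000) = 0.3039 mm
δ_BC = 61300·695/(2520·207000) = 0.08167 mm
δ_CD = 78400·572/(1347·207000) = 0.1608 mm
δ_DE = 36800·793/(226.8·207000) = 0.6217 mm
δ = Σδ_i = 1.168 mm.

1.17 mm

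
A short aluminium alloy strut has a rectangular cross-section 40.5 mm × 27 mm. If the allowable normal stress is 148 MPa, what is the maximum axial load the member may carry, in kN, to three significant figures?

162 kN

A = 1094 mm².
P_max = σ_allow · A = 148 · 1094 = 161800 N = 161.8 kN.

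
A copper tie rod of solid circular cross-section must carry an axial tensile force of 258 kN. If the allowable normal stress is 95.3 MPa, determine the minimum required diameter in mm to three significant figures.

58.7 mm

Required area A ≥ P/σ_allow = 258000/95.3 = 2707 mm².
For a solid circular section, d ≥ √(4A/π) = 58.71 mm.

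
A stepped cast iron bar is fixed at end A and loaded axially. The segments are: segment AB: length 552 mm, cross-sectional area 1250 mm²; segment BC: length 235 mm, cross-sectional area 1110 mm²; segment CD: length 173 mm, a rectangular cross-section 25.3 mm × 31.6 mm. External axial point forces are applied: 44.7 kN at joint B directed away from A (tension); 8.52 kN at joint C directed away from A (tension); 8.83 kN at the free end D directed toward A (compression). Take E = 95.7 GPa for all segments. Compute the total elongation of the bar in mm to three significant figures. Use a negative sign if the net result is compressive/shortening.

0.184 mm

Internal axial forces (sectioning from the free end, tension +): N_CD = -8.83 kN, N_BC = -0.31 kN, N_AB = 44.39 kN.
A_CD = 799.5 mm².
δ_AB = 44390·552/(1250·95700) = 0.2048 mm
δ_BC = -310·235/(1110·95700) = -0.0006858 mm
δ_CD = -8830·173/(799.5·95700) = -0.01997 mm
δ = Σδ_i = 0.1842 mm.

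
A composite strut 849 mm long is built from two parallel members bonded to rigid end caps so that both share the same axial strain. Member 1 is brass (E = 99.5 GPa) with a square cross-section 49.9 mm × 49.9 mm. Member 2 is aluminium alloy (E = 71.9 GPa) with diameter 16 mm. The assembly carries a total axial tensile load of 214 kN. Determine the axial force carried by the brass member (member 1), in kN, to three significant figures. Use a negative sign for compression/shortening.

202 kN

A_1 = 2490 mm².
A_2 = 201.1 mm².
Equal strain + equilibrium ⇒ each member carries load in proportion to AE: A₁E₁ = 247800000 N, A₂E₂ = 14460000 N, ΣAE = 262200000 N.
F₁ = P·A₁E₁/ΣAE = 214000·247800000/262200000 = 202200 N.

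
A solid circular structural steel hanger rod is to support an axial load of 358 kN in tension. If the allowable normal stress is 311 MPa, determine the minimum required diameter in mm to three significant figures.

Required area A ≥ P/σ_allow = 358000/311 = 1151 mm².
For a solid circular section, d ≥ √(4A/π) = 38.28 mm.

38.3 mm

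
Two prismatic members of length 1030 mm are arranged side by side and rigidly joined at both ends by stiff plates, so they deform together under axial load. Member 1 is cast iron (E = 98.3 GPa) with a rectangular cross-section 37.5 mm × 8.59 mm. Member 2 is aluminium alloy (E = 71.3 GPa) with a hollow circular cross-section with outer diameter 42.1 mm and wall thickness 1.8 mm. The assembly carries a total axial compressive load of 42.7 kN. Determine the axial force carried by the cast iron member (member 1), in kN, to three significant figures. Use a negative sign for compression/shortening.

-28.2 kN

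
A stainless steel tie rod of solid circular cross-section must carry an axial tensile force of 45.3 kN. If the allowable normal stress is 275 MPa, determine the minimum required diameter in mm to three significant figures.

14.5 mm

Required area A ≥ P/σ_allow = 45300/275 = 164.7 mm².
For a solid circular section, d ≥ √(4A/π) = 14.48 mm.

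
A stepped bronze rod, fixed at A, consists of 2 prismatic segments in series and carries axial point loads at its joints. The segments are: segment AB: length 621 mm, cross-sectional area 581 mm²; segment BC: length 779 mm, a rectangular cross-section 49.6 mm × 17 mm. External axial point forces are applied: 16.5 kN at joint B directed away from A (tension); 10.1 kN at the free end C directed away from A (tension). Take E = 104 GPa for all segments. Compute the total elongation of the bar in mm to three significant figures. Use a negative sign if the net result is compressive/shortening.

0.363 mm

Internal axial forces (sectioning from the free end, tension +): N_BC = 10.1 kN, N_AB = 26.6 kN.
A_BC = 843.2 mm².
δ_AB = 26600·621/(581·104000) = 0.2734 mm
δ_BC = 10100·779/(843.2·104000) = 0.08972 mm
δ = Σδ_i = 0.3631 mm.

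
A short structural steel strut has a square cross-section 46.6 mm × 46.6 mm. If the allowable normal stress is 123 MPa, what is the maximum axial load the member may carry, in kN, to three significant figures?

A = 2172 mm².
P_max = σ_allow · A = 123 · 2172 = 267100 N = 267.1 kN.

267 kN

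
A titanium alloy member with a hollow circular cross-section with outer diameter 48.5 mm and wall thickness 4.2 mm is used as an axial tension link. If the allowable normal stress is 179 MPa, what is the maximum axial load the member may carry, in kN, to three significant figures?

105 kN

A = 584.5 mm².
P_max = σ_allow · A = 179 · 584.5 = 104600 N = 104.6 kN.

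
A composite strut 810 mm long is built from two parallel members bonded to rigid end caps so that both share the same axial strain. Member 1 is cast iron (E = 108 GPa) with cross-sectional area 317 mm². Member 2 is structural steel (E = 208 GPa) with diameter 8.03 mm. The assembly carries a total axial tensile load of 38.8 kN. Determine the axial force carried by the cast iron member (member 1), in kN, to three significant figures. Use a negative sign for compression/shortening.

A_2 = 50.64 mm².
Equal strain + equilibrium ⇒ each member carries load in proportion to AE: A₁E₁ = 34240000 N, A₂E₂ = 10530000 N, ΣAE = 44770000 N.
F₁ = P·A₁E₁/ΣAE = 38800·34240000/44770000 = 29670 N.

29.7 kN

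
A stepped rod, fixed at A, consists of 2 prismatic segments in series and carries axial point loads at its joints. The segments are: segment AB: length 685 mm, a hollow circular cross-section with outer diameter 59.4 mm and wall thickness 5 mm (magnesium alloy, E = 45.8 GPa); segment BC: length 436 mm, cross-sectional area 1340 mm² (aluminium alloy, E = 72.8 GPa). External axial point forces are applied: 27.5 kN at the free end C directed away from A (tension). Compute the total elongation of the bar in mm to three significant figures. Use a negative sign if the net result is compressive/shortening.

0.604 mm

Internal axial forces (sectioning from the free end, tension +): N_BC = 27.5 kN, N_AB = 27.5 kN.
A_AB = 854.5 mm².
δ_AB = 27500·685/(854.5·45800) = 0.4813 mm
δ_BC = 27500·436/(1340·72800) = 0.1229 mm
δ = Σδ_i = 0.6042 mm.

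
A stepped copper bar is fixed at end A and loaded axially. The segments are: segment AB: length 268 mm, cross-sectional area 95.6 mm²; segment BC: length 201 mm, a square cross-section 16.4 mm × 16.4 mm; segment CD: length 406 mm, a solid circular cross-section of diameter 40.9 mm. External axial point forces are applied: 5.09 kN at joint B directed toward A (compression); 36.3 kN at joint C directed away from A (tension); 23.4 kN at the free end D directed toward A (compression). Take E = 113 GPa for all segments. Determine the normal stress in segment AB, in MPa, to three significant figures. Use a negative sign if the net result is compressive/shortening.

81.7 MPa

Internal axial forces (sectioning from the free end, tension +): N_CD = -23.4 kN, N_BC = 12.9 kN, N_AB = 7.81 kN.
σ_AB = N_AB/A_AB = 7810/95.6 = 81.69 MPa.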